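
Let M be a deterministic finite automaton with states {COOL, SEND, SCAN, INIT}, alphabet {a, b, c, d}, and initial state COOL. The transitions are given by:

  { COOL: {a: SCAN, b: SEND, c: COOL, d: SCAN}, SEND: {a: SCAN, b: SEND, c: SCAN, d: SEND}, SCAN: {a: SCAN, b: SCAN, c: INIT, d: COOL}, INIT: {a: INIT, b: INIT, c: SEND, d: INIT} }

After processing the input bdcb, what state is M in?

SCAN

COOL → SEND → SEND → SCAN → SCAN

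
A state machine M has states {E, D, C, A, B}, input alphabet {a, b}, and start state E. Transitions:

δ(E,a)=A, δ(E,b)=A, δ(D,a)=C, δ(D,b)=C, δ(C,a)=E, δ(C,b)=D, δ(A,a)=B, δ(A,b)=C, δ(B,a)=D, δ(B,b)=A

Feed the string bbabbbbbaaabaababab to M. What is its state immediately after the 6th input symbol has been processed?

start at E
read 'b': E → A
read 'b': A → C
read 'a': C → E
read 'b': E → A
read 'b': A → C
read 'b': C → D
After 6 symbols: D.

D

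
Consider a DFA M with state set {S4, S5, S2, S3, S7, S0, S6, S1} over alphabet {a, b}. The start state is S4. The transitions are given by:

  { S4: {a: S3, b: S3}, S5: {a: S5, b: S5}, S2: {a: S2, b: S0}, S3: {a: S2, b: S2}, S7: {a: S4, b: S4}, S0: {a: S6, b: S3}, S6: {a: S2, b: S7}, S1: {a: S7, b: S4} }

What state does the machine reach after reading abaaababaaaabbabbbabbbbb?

S4 → S3 → S2 → S2 → S2 → S2 → S0 → S6 → S7 → S4 → S3 → S2 → S2 → S0 → S3 → S2 → S0 → S3 → S2 → S2 → S0 → S3 → S2 → S0 → S3

S3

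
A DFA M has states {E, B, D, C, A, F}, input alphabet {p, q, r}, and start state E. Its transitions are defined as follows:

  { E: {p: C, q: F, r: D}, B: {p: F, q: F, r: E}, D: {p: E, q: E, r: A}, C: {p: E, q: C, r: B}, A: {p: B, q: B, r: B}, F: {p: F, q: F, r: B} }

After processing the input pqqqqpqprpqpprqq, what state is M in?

F

start at E
read 'p': E → C
read 'q': C → C
read 'q': C → C
read 'q': C → C
read 'q': C → C
read 'p': C → E
read 'q': E → F
read 'p': F → F
read 'r': F → B
read 'p': B → F
read 'q': F → F
read 'p': F → F
read 'p': F → F
read 'r': F → B
read 'q': B → F
read 'q': F → F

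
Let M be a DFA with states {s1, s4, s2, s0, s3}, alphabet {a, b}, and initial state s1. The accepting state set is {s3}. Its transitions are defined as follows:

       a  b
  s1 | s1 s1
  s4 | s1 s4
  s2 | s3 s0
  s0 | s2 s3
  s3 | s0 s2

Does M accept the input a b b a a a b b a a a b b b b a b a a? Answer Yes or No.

No

Trace: s1 -a-> s1 -b-> s1 -b-> s1 -a-> s1 -a-> s1 -a-> s1 -b-> s1 -b-> s1 -a-> s1 -a-> s1 -a-> s1 -b-> s1 -b-> s1 -b-> s1 -b-> s1 -a-> s1 -b-> s1 -a-> s1 -a-> s1
End state s1 is not accepting.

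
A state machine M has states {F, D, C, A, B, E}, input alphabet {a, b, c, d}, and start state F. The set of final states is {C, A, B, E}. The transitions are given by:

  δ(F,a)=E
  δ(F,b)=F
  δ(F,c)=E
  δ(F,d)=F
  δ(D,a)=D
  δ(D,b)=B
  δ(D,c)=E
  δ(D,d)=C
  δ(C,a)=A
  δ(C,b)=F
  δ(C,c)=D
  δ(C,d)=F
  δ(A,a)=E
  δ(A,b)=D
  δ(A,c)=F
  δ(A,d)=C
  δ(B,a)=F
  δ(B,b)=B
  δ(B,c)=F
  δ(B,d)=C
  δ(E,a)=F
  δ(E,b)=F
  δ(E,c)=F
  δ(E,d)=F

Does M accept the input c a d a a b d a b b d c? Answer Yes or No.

F → E → F → F → E → F → F → F → E → F → F → F → E
End state E is accepting.

Yes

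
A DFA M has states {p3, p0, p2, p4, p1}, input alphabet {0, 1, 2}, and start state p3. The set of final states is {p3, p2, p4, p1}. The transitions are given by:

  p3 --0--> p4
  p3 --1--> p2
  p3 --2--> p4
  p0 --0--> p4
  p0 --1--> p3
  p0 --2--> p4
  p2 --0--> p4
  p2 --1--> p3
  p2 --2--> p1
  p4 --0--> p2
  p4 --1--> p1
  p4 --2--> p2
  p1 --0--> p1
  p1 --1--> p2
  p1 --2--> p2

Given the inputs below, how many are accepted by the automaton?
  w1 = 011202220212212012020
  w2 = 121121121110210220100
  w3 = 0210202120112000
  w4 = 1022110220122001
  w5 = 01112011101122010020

5

w1:
  start at p3
  read '0': p3 → p4
  read '1': p4 → p1
  read '1': p1 → p2
  read '2': p2 → p1
  read '0': p1 → p1
  read '2': p1 → p2
  read '2': p2 → p1
  read '2': p1 → p2
  read '0': p2 → p4
  read '2': p4 → p2
  read '1': p2 → p3
  read '2': p3 → p4
  read '2': p4 → p2
  read '1': p2 → p3
  read '2': p3 → p4
  read '0': p4 → p2
  read '1': p2 → p3
  read '2': p3 → p4
  read '0': p4 → p2
  read '2': p2 → p1
  read '0': p1 → p1
  end p1, accepted
w2:
  start at p3
  read '1': p3 → p2
  read '2': p2 → p1
  read '1': p1 → p2
  read '1': p2 → p3
  read '2': p3 → p4
  read '1': p4 → p1
  read '1': p1 → p2
  read '2': p2 → p1
  read '1': p1 → p2
  read '1': p2 → p3
  read '1': p3 → p2
  read '0': p2 → p4
  read '2': p4 → p2
  read '1': p2 → p3
  read '0': p3 → p4
  read '2': p4 → p2
  read '2': p2 → p1
  read '0': p1 → p1
  read '1': p1 → p2
  read '0': p2 → p4
  read '0': p4 → p2
  end p2, accepted
w3:
  start at p3
  read '0': p3 → p4
  read '2': p4 → p2
  read '1': p2 → p3
  read '0': p3 → p4
  read '2': p4 → p2
  read '0': p2 → p4
  read '2': p4 → p2
  read '1': p2 → p3
  read '2': p3 → p4
  read '0': p4 → p2
  read '1': p2 → p3
  read '1': p3 → p2
  read '2': p2 → p1
  read '0': p1 → p1
  read '0': p1 → p1
  read '0': p1 → p1
  end p1, accepted
w4:
  start at p3
  read '1': p3 → p2
  read '0': p2 → p4
  read '2': p4 → p2
  read '2': p2 → p1
  read '1': p1 → p2
  read '1': p2 → p3
  read '0': p3 → p4
  read '2': p4 → p2
  read '2': p2 → p1
  read '0': p1 → p1
  read '1': p1 → p2
  read '2': p2 → p1
  read '2': p1 → p2
  read '0': p2 → p4
  read '0': p4 → p2
  read '1': p2 → p3
  end p3, accepted
w5:
  start at p3
  read '0': p3 → p4
  read '1': p4 → p1
  read '1': p1 → p2
  read '1': p2 → p3
  read '2': p3 → p4
  read '0': p4 → p2
  read '1': p2 → p3
  read '1': p3 → p2
  read '1': p2 → p3
  read '0': p3 → p4
  read '1': p4 → p1
  read '1': p1 → p2
  read '2': p2 → p1
  read '2': p1 → p2
  read '0': p2 → p4
  read '1': p4 → p1
  read '0': p1 → p1
  read '0': p1 → p1
  read '2': p1 → p2
  read '0': p2 → p4
  end p4, accepted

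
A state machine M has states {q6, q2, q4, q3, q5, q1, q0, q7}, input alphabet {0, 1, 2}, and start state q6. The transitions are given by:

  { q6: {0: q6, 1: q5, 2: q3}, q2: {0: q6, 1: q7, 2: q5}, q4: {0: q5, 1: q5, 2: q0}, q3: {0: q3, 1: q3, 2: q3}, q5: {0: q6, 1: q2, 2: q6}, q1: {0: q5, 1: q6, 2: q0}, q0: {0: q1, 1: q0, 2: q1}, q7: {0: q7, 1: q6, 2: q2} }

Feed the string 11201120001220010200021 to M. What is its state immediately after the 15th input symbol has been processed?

q6 → q5 → q2 → q5 → q6 → q5 → q2 → q5 → q6 → q6 → q6 → q5 → q6 → q3 → q3 → q3
After 15 symbols: q3.

q3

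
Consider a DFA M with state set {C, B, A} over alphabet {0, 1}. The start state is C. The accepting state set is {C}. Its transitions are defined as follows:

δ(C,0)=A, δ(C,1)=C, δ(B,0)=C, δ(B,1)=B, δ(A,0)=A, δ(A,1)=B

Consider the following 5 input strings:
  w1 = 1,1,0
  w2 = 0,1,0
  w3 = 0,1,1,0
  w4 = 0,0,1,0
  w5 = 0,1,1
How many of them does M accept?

w1: C → C → C → A  → end A, rejected
w2: C → A → B → C  → end C, accepted
w3: C → A → B → B → C  → end C, accepted
w4: C → A → A → B → C  → end C, accepted
w5: C → A → B → B  → end B, rejected

3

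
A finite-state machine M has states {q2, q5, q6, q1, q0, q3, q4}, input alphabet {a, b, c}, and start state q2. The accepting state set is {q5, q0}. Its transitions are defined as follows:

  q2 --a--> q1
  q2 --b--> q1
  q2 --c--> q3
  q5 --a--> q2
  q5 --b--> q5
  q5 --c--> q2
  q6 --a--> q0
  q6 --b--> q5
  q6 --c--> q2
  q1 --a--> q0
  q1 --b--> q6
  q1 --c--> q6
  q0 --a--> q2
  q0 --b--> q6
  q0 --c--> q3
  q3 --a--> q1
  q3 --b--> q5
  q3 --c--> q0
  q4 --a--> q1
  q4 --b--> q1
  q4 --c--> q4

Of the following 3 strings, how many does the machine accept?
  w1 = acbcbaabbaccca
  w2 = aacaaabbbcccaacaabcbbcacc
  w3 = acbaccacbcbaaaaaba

w1: q2 → q1 → q6 → q5 → q2 → q1 → q0 → q2 → q1 → q6 → q0 → q3 → q0 → q3 → q1  → end q1, rejected
w2: q2 → q1 → q0 → q3 → q1 → q0 → q2 → q1 → q6 → q5 → q2 → q3 → q0 → q2 → q1 → q6 → q0 → q2 → q1 → q6 → q5 → q5 → q2 → q1 → q6 → q2  → end q2, rejected
w3: q2 → q1 → q6 → q5 → q2 → q3 → q0 → q2 → q3 → q5 → q2 → q1 → q0 → q2 → q1 → q0 → q2 → q1 → q0  → end q0, accepted

1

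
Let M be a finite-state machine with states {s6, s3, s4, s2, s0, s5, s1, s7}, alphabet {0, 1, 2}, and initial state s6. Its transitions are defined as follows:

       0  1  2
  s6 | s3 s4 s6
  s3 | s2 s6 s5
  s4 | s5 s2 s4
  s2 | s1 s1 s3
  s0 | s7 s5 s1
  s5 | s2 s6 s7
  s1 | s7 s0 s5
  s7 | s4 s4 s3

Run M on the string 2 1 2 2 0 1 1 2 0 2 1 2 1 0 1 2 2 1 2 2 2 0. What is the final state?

start at s6
read '2': s6 → s6
read '1': s6 → s4
read '2': s4 → s4
read '2': s4 → s4
read '0': s4 → s5
read '1': s5 → s6
read '1': s6 → s4
read '2': s4 → s4
read '0': s4 → s5
read '2': s5 → s7
read '1': s7 → s4
read '2': s4 → s4
read '1': s4 → s2
read '0': s2 → s1
read '1': s1 → s0
read '2': s0 → s1
read '2': s1 → s5
read '1': s5 → s6
read '2': s6 → s6
read '2': s6 → s6
read '2': s6 → s6
read '0': s6 → s3

s3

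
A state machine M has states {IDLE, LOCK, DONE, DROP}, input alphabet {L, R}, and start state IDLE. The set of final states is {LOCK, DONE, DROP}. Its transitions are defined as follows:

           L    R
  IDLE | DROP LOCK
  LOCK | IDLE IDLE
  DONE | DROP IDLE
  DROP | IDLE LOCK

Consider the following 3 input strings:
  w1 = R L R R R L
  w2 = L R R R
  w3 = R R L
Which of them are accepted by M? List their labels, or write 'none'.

w1: Trace: IDLE -R-> LOCK -L-> IDLE -R-> LOCK -R-> IDLE -R-> LOCK -L-> IDLE  → end IDLE, rejected
w2: Trace: IDLE -L-> DROP -R-> LOCK -R-> IDLE -R-> LOCK  → end LOCK, accepted
w3: Trace: IDLE -R-> LOCK -R-> IDLE -L-> DROP  → end DROP, accepted

w2, w3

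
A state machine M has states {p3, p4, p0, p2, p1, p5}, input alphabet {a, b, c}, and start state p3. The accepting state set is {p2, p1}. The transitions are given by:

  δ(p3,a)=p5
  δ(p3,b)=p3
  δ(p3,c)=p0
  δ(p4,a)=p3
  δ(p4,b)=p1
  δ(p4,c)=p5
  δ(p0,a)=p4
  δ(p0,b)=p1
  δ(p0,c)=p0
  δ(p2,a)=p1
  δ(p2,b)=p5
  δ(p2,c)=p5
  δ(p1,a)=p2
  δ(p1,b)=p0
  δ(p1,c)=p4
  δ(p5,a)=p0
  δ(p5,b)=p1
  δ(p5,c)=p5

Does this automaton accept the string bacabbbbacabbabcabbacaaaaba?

Yes

Trace: p3 -b-> p3 -a-> p5 -c-> p5 -a-> p0 -b-> p1 -b-> p0 -b-> p1 -b-> p0 -a-> p4 -c-> p5 -a-> p0 -b-> p1 -b-> p0 -a-> p4 -b-> p1 -c-> p4 -a-> p3 -b-> p3 -b-> p3 -a-> p5 -c-> p5 -a-> p0 -a-> p4 -a-> p3 -a-> p5 -b-> p1 -a-> p2
End state p2 is accepting.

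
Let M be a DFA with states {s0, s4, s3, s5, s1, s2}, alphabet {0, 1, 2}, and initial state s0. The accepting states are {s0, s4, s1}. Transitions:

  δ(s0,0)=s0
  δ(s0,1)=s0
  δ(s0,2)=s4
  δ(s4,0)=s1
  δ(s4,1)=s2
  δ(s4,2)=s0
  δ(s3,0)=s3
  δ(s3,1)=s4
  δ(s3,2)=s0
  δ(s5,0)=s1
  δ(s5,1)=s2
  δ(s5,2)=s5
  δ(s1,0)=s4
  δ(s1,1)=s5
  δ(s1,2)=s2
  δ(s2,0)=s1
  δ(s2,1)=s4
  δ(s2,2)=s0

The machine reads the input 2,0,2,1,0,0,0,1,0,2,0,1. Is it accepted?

No

Trace: s0 -2-> s4 -0-> s1 -2-> s2 -1-> s4 -0-> s1 -0-> s4 -0-> s1 -1-> s5 -0-> s1 -2-> s2 -0-> s1 -1-> s5
End state s5 is not accepting.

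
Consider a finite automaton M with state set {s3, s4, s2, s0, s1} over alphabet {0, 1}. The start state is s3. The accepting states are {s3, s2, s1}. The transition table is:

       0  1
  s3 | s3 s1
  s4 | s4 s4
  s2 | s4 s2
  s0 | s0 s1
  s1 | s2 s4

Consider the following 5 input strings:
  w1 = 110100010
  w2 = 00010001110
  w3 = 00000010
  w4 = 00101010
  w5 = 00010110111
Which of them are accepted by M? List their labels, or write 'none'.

w1:
  start at s3
  read '1': s3 → s1
  read '1': s1 → s4
  read '0': s4 → s4
  read '1': s4 → s4
  read '0': s4 → s4
  read '0': s4 → s4
  read '0': s4 → s4
  read '1': s4 → s4
  read '0': s4 → s4
  end s4, rejected
w2:
  start at s3
  read '0': s3 → s3
  read '0': s3 → s3
  read '0': s3 → s3
  read '1': s3 → s1
  read '0': s1 → s2
  read '0': s2 → s4
  read '0': s4 → s4
  read '1': s4 → s4
  read '1': s4 → s4
  read '1': s4 → s4
  read '0': s4 → s4
  end s4, rejected
w3:
  start at s3
  read '0': s3 → s3
  read '0': s3 → s3
  read '0': s3 → s3
  read '0': s3 → s3
  read '0': s3 → s3
  read '0': s3 → s3
  read '1': s3 → s1
  read '0': s1 → s2
  end s2, accepted
w4:
  start at s3
  read '0': s3 → s3
  read '0': s3 → s3
  read '1': s3 → s1
  read '0': s1 → s2
  read '1': s2 → s2
  read '0': s2 → s4
  read '1': s4 → s4
  read '0': s4 → s4
  end s4, rejected
w5:
  start at s3
  read '0': s3 → s3
  read '0': s3 → s3
  read '0': s3 → s3
  read '1': s3 → s1
  read '0': s1 → s2
  read '1': s2 → s2
  read '1': s2 → s2
  read '0': s2 → s4
  read '1': s4 → s4
  read '1': s4 → s4
  read '1': s4 → s4
  end s4, rejected

w3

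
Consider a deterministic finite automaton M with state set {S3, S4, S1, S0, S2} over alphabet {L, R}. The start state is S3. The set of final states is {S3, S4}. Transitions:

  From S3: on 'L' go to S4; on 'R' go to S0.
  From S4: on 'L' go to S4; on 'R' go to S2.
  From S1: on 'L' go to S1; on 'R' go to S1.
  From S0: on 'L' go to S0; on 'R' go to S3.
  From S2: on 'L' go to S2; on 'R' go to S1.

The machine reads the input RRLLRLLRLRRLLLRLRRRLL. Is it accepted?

No

start at S3
read 'R': S3 → S0
read 'R': S0 → S3
read 'L': S3 → S4
read 'L': S4 → S4
read 'R': S4 → S2
read 'L': S2 → S2
read 'L': S2 → S2
read 'R': S2 → S1
read 'L': S1 → S1
read 'R': S1 → S1
read 'R': S1 → S1
read 'L': S1 → S1
read 'L': S1 → S1
read 'L': S1 → S1
read 'R': S1 → S1
read 'L': S1 → S1
read 'R': S1 → S1
read 'R': S1 → S1
read 'R': S1 → S1
read 'L': S1 → S1
read 'L': S1 → S1
End state S1 is not accepting.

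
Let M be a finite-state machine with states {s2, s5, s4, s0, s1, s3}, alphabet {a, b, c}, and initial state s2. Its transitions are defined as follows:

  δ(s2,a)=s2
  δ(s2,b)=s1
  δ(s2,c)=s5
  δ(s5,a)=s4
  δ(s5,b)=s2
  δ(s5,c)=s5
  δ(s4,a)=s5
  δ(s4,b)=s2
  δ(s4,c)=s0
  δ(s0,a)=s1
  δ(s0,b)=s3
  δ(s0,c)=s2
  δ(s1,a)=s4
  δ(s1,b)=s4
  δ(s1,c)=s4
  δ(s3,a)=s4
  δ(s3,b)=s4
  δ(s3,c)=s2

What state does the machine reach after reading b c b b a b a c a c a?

start at s2
read 'b': s2 → s1
read 'c': s1 → s4
read 'b': s4 → s2
read 'b': s2 → s1
read 'a': s1 → s4
read 'b': s4 → s2
read 'a': s2 → s2
read 'c': s2 → s5
read 'a': s5 → s4
read 'c': s4 → s0
read 'a': s0 → s1

s1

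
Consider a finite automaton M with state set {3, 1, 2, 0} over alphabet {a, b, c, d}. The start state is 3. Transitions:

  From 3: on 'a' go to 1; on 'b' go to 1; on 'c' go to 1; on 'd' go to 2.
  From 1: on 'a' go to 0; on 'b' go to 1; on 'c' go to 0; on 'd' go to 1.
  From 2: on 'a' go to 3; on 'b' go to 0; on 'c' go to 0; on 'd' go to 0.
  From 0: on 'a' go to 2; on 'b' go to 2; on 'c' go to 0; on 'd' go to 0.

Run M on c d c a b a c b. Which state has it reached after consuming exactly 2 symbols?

1

Trace: 3 -c-> 1 -d-> 1
After 2 symbols: 1.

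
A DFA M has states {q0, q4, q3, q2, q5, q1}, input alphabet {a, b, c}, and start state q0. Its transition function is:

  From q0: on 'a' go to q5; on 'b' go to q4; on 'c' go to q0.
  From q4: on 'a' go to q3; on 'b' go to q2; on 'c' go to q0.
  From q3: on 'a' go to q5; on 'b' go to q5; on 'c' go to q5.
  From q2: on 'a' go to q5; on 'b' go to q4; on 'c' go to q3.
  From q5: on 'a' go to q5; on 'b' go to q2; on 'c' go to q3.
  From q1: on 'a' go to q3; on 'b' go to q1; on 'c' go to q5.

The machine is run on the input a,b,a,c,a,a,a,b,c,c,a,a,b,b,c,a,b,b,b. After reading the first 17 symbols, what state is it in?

Trace: q0 -a-> q5 -b-> q2 -a-> q5 -c-> q3 -a-> q5 -a-> q5 -a-> q5 -b-> q2 -c-> q3 -c-> q5 -a-> q5 -a-> q5 -b-> q2 -b-> q4 -c-> q0 -a-> q5 -b-> q2
After 17 symbols: q2.

q2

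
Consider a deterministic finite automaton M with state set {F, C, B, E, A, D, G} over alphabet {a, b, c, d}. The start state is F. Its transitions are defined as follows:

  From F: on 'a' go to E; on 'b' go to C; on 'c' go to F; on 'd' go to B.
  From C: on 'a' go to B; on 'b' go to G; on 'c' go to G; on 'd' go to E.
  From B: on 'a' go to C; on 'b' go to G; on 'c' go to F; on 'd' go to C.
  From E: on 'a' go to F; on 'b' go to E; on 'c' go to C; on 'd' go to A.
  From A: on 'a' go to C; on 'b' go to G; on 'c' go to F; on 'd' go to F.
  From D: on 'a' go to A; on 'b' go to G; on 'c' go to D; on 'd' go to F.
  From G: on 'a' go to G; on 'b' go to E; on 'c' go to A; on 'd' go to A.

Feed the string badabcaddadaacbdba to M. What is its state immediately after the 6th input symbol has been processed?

start at F
read 'b': F → C
read 'a': C → B
read 'd': B → C
read 'a': C → B
read 'b': B → G
read 'c': G → A
After 6 symbols: A.

A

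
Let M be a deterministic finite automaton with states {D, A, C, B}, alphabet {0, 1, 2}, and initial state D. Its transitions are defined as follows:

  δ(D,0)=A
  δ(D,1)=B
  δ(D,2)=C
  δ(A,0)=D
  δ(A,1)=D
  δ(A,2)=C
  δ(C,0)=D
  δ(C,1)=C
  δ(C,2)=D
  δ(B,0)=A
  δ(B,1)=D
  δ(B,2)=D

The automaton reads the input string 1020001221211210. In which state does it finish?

D

D → B → A → C → D → A → D → B → D → C → C → D → B → D → C → C → D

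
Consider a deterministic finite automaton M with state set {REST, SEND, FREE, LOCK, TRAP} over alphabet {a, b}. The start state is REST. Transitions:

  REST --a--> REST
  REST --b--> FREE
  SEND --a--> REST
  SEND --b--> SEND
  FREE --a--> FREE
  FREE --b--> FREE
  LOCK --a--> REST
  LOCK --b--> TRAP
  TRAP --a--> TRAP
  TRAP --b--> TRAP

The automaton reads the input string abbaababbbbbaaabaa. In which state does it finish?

FREE

REST → REST → FREE → FREE → FREE → FREE → FREE → FREE → FREE → FREE → FREE → FREE → FREE → FREE → FREE → FREE → FREE → FREE → FREE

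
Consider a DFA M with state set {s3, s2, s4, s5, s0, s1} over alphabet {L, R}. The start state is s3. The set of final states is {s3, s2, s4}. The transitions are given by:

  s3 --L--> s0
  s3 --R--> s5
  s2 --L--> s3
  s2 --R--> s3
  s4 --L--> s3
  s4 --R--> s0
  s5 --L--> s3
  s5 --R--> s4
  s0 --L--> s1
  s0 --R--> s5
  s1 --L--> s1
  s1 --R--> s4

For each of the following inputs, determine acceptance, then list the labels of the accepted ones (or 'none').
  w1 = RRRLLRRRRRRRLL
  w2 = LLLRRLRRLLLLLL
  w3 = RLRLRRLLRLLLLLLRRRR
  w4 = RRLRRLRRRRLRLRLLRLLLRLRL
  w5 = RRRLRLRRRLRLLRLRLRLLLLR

w1:
  start at s3
  read 'R': s3 → s5
  read 'R': s5 → s4
  read 'R': s4 → s0
  read 'L': s0 → s1
  read 'L': s1 → s1
  read 'R': s1 → s4
  read 'R': s4 → s0
  read 'R': s0 → s5
  read 'R': s5 → s4
  read 'R': s4 → s0
  read 'R': s0 → s5
  read 'R': s5 → s4
  read 'L': s4 → s3
  read 'L': s3 → s0
  end s0, rejected
w2:
  start at s3
  read 'L': s3 → s0
  read 'L': s0 → s1
  read 'L': s1 → s1
  read 'R': s1 → s4
  read 'R': s4 → s0
  read 'L': s0 → s1
  read 'R': s1 → s4
  read 'R': s4 → s0
  read 'L': s0 → s1
  read 'L': s1 → s1
  read 'L': s1 → s1
  read 'L': s1 → s1
  read 'L': s1 → s1
  read 'L': s1 → s1
  end s1, rejected
w3:
  start at s3
  read 'R': s3 → s5
  read 'L': s5 → s3
  read 'R': s3 → s5
  read 'L': s5 → s3
  read 'R': s3 → s5
  read 'R': s5 → s4
  read 'L': s4 → s3
  read 'L': s3 → s0
  read 'R': s0 → s5
  read 'L': s5 → s3
  read 'L': s3 → s0
  read 'L': s0 → s1
  read 'L': s1 → s1
  read 'L': s1 → s1
  read 'L': s1 → s1
  read 'R': s1 → s4
  read 'R': s4 → s0
  read 'R': s0 → s5
  read 'R': s5 → s4
  end s4, accepted
w4:
  start at s3
  read 'R': s3 → s5
  read 'R': s5 → s4
  read 'L': s4 → s3
  read 'R': s3 → s5
  read 'R': s5 → s4
  read 'L': s4 → s3
  read 'R': s3 → s5
  read 'R': s5 → s4
  read 'R': s4 → s0
  read 'R': s0 → s5
  read 'L': s5 → s3
  read 'R': s3 → s5
  read 'L': s5 → s3
  read 'R': s3 → s5
  read 'L': s5 → s3
  read 'L': s3 → s0
  read 'R': s0 → s5
  read 'L': s5 → s3
  read 'L': s3 → s0
  read 'L': s0 → s1
  read 'R': s1 → s4
  read 'L': s4 → s3
  read 'R': s3 → s5
  read 'L': s5 → s3
  end s3, accepted
w5:
  start at s3
  read 'R': s3 → s5
  read 'R': s5 → s4
  read 'R': s4 → s0
  read 'L': s0 → s1
  read 'R': s1 → s4
  read 'L': s4 → s3
  read 'R': s3 → s5
  read 'R': s5 → s4
  read 'R': s4 → s0
  read 'L': s0 → s1
  read 'R': s1 → s4
  read 'L': s4 → s3
  read 'L': s3 → s0
  read 'R': s0 → s5
  read 'L': s5 → s3
  read 'R': s3 → s5
  read 'L': s5 → s3
  read 'R': s3 → s5
  read 'L': s5 → s3
  read 'L': s3 → s0
  read 'L': s0 → s1
  read 'L': s1 → s1
  read 'R': s1 → s4
  end s4, accepted

w3, w4, w5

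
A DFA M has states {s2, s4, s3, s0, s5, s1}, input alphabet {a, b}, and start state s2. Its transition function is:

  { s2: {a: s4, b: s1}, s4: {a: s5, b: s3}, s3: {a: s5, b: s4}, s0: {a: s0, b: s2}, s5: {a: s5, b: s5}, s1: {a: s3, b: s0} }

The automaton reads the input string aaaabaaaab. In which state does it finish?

start at s2
read 'a': s2 → s4
read 'a': s4 → s5
read 'a': s5 → s5
read 'a': s5 → s5
read 'b': s5 → s5
read 'a': s5 → s5
read 'a': s5 → s5
read 'a': s5 → s5
read 'a': s5 → s5
read 'b': s5 → s5

s5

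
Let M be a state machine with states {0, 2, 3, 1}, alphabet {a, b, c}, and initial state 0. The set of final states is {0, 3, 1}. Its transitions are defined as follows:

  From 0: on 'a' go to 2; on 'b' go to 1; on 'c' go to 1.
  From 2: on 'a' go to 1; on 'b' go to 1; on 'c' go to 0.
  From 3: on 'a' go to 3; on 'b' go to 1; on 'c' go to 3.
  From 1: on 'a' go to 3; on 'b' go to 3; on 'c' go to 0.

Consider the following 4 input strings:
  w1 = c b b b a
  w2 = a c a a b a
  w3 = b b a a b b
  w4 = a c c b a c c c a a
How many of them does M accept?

4

w1:
  start at 0
  read 'c': 0 → 1
  read 'b': 1 → 3
  read 'b': 3 → 1
  read 'b': 1 → 3
  read 'a': 3 → 3
  end 3, accepted
w2:
  start at 0
  read 'a': 0 → 2
  read 'c': 2 → 0
  read 'a': 0 → 2
  read 'a': 2 → 1
  read 'b': 1 → 3
  read 'a': 3 → 3
  end 3, accepted
w3:
  start at 0
  read 'b': 0 → 1
  read 'b': 1 → 3
  read 'a': 3 → 3
  read 'a': 3 → 3
  read 'b': 3 → 1
  read 'b': 1 → 3
  end 3, accepted
w4:
  start at 0
  read 'a': 0 → 2
  read 'c': 2 → 0
  read 'c': 0 → 1
  read 'b': 1 → 3
  read 'a': 3 → 3
  read 'c': 3 → 3
  read 'c': 3 → 3
  read 'c': 3 → 3
  read 'a': 3 → 3
  read 'a': 3 → 3
  end 3, accepted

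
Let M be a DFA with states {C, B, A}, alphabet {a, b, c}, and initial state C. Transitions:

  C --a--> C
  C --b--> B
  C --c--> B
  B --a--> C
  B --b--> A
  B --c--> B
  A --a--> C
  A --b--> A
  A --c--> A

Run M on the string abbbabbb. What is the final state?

Trace: C -a-> C -b-> B -b-> A -b-> A -a-> C -b-> B -b-> A -b-> A

A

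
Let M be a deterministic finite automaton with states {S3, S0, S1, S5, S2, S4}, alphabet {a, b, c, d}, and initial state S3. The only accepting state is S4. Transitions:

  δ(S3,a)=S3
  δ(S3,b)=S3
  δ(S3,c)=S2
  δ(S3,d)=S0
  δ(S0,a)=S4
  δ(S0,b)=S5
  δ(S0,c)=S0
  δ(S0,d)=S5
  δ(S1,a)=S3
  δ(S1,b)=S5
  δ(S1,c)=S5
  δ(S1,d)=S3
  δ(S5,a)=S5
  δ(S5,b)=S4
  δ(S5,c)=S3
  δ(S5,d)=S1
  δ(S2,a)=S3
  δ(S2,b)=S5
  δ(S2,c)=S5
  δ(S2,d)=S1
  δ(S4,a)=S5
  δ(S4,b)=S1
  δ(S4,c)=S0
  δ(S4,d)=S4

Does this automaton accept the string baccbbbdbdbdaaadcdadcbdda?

No

Trace: S3 -b-> S3 -a-> S3 -c-> S2 -c-> S5 -b-> S4 -b-> S1 -b-> S5 -d-> S1 -b-> S5 -d-> S1 -b-> S5 -d-> S1 -a-> S3 -a-> S3 -a-> S3 -d-> S0 -c-> S0 -d-> S5 -a-> S5 -d-> S1 -c-> S5 -b-> S4 -d-> S4 -d-> S4 -a-> S5
End state S5 is not accepting.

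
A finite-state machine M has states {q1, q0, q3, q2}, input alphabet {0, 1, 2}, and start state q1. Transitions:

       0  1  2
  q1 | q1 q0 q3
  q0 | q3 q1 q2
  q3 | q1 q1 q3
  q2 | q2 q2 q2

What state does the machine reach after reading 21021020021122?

q2

q1 → q3 → q1 → q1 → q3 → q1 → q1 → q3 → q1 → q1 → q3 → q1 → q0 → q2 → q2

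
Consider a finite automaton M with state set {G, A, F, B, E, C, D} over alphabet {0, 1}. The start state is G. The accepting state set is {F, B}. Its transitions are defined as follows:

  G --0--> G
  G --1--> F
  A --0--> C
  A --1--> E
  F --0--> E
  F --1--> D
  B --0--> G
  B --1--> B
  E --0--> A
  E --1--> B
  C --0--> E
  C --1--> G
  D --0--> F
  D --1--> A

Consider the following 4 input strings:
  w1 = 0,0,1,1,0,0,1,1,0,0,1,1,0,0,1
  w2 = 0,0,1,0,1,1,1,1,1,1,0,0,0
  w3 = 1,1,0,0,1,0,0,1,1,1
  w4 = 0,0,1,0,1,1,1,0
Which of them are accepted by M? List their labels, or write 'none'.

w1

w1:
  start at G
  read '0': G → G
  read '0': G → G
  read '1': G → F
  read '1': F → D
  read '0': D → F
  read '0': F → E
  read '1': E → B
  read '1': B → B
  read '0': B → G
  read '0': G → G
  read '1': G → F
  read '1': F → D
  read '0': D → F
  read '0': F → E
  read '1': E → B
  end B, accepted
w2:
  start at G
  read '0': G → G
  read '0': G → G
  read '1': G → F
  read '0': F → E
  read '1': E → B
  read '1': B → B
  read '1': B → B
  read '1': B → B
  read '1': B → B
  read '1': B → B
  read '0': B → G
  read '0': G → G
  read '0': G → G
  end G, rejected
w3:
  start at G
  read '1': G → F
  read '1': F → D
  read '0': D → F
  read '0': F → E
  read '1': E → B
  read '0': B → G
  read '0': G → G
  read '1': G → F
  read '1': F → D
  read '1': D → A
  end A, rejected
w4:
  start at G
  read '0': G → G
  read '0': G → G
  read '1': G → F
  read '0': F → E
  read '1': E → B
  read '1': B → B
  read '1': B → B
  read '0': B → G
  end G, rejected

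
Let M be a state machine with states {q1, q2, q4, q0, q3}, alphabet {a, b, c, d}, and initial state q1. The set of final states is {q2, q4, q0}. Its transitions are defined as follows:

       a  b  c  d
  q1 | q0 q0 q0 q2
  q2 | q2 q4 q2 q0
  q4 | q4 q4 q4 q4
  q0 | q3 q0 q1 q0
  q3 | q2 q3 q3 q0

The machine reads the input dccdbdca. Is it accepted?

Trace: q1 -d-> q2 -c-> q2 -c-> q2 -d-> q0 -b-> q0 -d-> q0 -c-> q1 -a-> q0
End state q0 is accepting.

Yes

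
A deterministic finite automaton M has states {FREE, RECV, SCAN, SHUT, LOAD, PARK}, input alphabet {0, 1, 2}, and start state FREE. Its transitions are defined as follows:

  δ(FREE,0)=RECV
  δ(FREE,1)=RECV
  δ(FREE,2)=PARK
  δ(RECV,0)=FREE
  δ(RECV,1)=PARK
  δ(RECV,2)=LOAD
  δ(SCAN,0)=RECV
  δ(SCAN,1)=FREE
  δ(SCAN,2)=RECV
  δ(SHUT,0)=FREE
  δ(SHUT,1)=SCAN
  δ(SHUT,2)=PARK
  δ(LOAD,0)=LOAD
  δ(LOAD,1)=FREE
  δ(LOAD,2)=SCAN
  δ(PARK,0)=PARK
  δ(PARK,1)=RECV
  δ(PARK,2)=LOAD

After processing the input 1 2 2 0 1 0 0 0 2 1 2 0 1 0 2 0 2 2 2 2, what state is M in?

LOAD

start at FREE
read '1': FREE → RECV
read '2': RECV → LOAD
read '2': LOAD → SCAN
read '0': SCAN → RECV
read '1': RECV → PARK
read '0': PARK → PARK
read '0': PARK → PARK
read '0': PARK → PARK
read '2': PARK → LOAD
read '1': LOAD → FREE
read '2': FREE → PARK
read '0': PARK → PARK
read '1': PARK → RECV
read '0': RECV → FREE
read '2': FREE → PARK
read '0': PARK → PARK
read '2': PARK → LOAD
read '2': LOAD → SCAN
read '2': SCAN → RECV
read '2': RECV → LOAD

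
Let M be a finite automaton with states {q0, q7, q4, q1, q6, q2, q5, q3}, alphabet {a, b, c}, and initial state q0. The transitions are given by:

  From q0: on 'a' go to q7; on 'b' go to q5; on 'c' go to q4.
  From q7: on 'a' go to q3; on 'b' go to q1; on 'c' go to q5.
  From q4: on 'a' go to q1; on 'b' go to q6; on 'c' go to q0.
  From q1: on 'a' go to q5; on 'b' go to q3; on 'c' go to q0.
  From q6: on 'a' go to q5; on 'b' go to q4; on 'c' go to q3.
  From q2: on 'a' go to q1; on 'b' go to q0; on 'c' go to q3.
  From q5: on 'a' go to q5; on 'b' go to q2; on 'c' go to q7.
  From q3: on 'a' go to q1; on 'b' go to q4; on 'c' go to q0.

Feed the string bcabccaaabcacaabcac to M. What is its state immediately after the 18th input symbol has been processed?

q7

start at q0
read 'b': q0 → q5
read 'c': q5 → q7
read 'a': q7 → q3
read 'b': q3 → q4
read 'c': q4 → q0
read 'c': q0 → q4
read 'a': q4 → q1
read 'a': q1 → q5
read 'a': q5 → q5
read 'b': q5 → q2
read 'c': q2 → q3
read 'a': q3 → q1
read 'c': q1 → q0
read 'a': q0 → q7
read 'a': q7 → q3
read 'b': q3 → q4
read 'c': q4 → q0
read 'a': q0 → q7
After 18 symbols: q7.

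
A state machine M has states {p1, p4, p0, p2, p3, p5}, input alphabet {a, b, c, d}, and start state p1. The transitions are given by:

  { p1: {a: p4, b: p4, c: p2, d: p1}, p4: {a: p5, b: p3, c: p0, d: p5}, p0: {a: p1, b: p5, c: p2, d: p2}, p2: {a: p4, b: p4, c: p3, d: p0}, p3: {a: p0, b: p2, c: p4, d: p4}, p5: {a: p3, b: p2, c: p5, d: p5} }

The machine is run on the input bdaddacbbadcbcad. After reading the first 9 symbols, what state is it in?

p2

p1 → p4 → p5 → p3 → p4 → p5 → p3 → p4 → p3 → p2
After 9 symbols: p2.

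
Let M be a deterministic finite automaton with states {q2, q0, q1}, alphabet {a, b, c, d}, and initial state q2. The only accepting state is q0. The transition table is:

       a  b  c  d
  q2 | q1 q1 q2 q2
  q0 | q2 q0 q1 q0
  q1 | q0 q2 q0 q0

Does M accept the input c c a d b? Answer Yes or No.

Yes

Trace: q2 -c-> q2 -c-> q2 -a-> q1 -d-> q0 -b-> q0
End state q0 is accepting.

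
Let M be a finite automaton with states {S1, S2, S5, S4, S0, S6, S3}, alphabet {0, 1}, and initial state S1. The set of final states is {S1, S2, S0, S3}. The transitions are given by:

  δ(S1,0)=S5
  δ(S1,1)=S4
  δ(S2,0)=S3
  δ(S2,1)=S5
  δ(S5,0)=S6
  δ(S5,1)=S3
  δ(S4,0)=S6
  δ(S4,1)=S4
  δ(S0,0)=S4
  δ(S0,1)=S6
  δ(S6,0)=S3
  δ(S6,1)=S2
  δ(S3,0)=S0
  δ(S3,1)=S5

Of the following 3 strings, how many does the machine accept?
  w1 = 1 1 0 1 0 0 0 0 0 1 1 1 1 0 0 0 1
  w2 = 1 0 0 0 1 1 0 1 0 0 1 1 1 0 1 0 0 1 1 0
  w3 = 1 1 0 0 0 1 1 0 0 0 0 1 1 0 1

3

w1: S1 → S4 → S4 → S6 → S2 → S3 → S0 → S4 → S6 → S3 → S5 → S3 → S5 → S3 → S0 → S4 → S6 → S2  → end S2, accepted
w2: S1 → S4 → S6 → S3 → S0 → S6 → S2 → S3 → S5 → S6 → S3 → S5 → S3 → S5 → S6 → S2 → S3 → S0 → S6 → S2 → S3  → end S3, accepted
w3: S1 → S4 → S4 → S6 → S3 → S0 → S6 → S2 → S3 → S0 → S4 → S6 → S2 → S5 → S6 → S2  → end S2, accepted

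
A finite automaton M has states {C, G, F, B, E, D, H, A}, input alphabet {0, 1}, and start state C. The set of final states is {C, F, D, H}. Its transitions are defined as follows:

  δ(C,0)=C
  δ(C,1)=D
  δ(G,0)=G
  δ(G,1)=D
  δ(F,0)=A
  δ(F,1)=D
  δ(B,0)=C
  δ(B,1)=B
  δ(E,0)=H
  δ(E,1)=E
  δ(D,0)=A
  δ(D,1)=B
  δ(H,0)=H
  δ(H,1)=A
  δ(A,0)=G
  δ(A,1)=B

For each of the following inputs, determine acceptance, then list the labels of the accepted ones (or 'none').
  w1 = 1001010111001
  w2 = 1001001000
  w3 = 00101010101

w1, w3

w1:
  start at C
  read '1': C → D
  read '0': D → A
  read '0': A → G
  read '1': G → D
  read '0': D → A
  read '1': A → B
  read '0': B → C
  read '1': C → D
  read '1': D → B
  read '1': B → B
  read '0': B → C
  read '0': C → C
  read '1': C → D
  end D, accepted
w2:
  start at C
  read '1': C → D
  read '0': D → A
  read '0': A → G
  read '1': G → D
  read '0': D → A
  read '0': A → G
  read '1': G → D
  read '0': D → A
  read '0': A → G
  read '0': G → G
  end G, rejected
w3:
  start at C
  read '0': C → C
  read '0': C → C
  read '1': C → D
  read '0': D → A
  read '1': A → B
  read '0': B → C
  read '1': C → D
  read '0': D → A
  read '1': A → B
  read '0': B → C
  read '1': C → D
  end D, accepted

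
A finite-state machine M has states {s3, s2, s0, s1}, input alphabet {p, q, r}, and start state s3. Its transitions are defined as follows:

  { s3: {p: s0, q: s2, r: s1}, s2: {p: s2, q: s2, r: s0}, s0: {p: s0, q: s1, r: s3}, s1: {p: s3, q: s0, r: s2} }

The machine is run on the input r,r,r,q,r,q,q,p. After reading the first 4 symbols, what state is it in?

Trace: s3 -r-> s1 -r-> s2 -r-> s0 -q-> s1
After 4 symbols: s1.

s1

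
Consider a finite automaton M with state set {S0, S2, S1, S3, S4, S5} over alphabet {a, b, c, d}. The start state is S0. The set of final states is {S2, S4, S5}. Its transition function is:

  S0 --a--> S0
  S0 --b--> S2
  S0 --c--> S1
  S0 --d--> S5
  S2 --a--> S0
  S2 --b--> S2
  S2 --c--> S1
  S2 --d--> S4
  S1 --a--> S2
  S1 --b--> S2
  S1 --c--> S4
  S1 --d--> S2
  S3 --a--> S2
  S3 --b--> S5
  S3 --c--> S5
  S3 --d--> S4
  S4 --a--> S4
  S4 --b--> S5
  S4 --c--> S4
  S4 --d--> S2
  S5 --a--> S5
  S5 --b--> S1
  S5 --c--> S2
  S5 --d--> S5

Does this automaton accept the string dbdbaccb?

S0 → S5 → S1 → S2 → S2 → S0 → S1 → S4 → S5
End state S5 is accepting.

Yes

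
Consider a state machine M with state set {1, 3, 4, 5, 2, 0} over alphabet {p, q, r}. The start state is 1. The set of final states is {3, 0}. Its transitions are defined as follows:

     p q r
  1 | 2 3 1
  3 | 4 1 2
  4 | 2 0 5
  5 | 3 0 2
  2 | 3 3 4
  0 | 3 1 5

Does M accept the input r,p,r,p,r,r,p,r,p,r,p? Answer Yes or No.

Trace: 1 -r-> 1 -p-> 2 -r-> 4 -p-> 2 -r-> 4 -r-> 5 -p-> 3 -r-> 2 -p-> 3 -r-> 2 -p-> 3
End state 3 is accepting.

Yes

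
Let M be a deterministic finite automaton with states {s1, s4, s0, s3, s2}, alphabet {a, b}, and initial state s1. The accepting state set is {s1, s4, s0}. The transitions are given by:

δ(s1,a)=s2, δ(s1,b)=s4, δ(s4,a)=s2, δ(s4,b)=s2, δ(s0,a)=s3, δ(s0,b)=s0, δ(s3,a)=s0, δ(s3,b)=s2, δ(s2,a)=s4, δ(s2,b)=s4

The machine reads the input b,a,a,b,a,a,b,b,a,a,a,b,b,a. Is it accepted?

No

Trace: s1 -b-> s4 -a-> s2 -a-> s4 -b-> s2 -a-> s4 -a-> s2 -b-> s4 -b-> s2 -a-> s4 -a-> s2 -a-> s4 -b-> s2 -b-> s4 -a-> s2
End state s2 is not accepting.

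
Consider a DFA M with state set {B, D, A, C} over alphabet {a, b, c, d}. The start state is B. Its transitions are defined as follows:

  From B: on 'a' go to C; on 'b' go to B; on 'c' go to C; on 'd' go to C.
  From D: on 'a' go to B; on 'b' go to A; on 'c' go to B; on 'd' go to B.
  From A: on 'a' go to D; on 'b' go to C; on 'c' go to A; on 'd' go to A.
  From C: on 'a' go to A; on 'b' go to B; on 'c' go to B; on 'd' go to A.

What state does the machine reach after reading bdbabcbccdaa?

B → B → C → B → C → B → C → B → C → B → C → A → D

D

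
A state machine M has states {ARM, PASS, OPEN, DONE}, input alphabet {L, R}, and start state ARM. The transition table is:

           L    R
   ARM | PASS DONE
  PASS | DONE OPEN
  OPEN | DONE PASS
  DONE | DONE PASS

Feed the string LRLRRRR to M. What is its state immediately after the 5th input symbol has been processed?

OPEN

start at ARM
read 'L': ARM → PASS
read 'R': PASS → OPEN
read 'L': OPEN → DONE
read 'R': DONE → PASS
read 'R': PASS → OPEN
After 5 symbols: OPEN.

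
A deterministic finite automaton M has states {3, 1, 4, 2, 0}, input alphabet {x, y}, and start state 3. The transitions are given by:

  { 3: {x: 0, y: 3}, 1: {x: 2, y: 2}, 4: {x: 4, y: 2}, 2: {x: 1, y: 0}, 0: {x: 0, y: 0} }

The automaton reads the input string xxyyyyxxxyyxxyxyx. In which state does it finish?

3 → 0 → 0 → 0 → 0 → 0 → 0 → 0 → 0 → 0 → 0 → 0 → 0 → 0 → 0 → 0 → 0 → 0

0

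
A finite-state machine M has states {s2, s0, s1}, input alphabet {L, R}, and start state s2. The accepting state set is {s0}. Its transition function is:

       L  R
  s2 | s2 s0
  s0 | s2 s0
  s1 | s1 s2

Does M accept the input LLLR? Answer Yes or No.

Trace: s2 -L-> s2 -L-> s2 -L-> s2 -R-> s0
End state s0 is accepting.

Yes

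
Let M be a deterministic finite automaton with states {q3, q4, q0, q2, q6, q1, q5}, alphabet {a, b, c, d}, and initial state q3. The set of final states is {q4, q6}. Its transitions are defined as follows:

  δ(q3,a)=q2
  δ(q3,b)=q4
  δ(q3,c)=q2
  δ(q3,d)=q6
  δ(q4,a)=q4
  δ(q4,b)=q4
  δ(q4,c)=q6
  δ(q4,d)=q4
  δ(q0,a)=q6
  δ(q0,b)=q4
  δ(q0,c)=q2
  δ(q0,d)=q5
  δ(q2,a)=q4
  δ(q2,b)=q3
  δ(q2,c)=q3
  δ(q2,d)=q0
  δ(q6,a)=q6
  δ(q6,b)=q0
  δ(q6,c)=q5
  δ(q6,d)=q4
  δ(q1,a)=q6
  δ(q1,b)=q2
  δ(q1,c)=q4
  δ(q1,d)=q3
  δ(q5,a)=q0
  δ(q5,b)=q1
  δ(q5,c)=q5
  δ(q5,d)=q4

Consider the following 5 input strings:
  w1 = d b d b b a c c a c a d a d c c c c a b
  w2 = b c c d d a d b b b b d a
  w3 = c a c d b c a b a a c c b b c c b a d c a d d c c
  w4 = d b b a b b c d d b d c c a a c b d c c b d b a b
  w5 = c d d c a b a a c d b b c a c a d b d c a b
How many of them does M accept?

4

w1:
  start at q3
  read 'd': q3 → q6
  read 'b': q6 → q0
  read 'd': q0 → q5
  read 'b': q5 → q1
  read 'b': q1 → q2
  read 'a': q2 → q4
  read 'c': q4 → q6
  read 'c': q6 → q5
  read 'a': q5 → q0
  read 'c': q0 → q2
  read 'a': q2 → q4
  read 'd': q4 → q4
  read 'a': q4 → q4
  read 'd': q4 → q4
  read 'c': q4 → q6
  read 'c': q6 → q5
  read 'c': q5 → q5
  read 'c': q5 → q5
  read 'a': q5 → q0
  read 'b': q0 → q4
  end q4, accepted
w2:
  start at q3
  read 'b': q3 → q4
  read 'c': q4 → q6
  read 'c': q6 → q5
  read 'd': q5 → q4
  read 'd': q4 → q4
  read 'a': q4 → q4
  read 'd': q4 → q4
  read 'b': q4 → q4
  read 'b': q4 → q4
  read 'b': q4 → q4
  read 'b': q4 → q4
  read 'd': q4 → q4
  read 'a': q4 → q4
  end q4, accepted
w3:
  start at q3
  read 'c': q3 → q2
  read 'a': q2 → q4
  read 'c': q4 → q6
  read 'd': q6 → q4
  read 'b': q4 → q4
  read 'c': q4 → q6
  read 'a': q6 → q6
  read 'b': q6 → q0
  read 'a': q0 → q6
  read 'a': q6 → q6
  read 'c': q6 → q5
  read 'c': q5 → q5
  read 'b': q5 → q1
  read 'b': q1 → q2
  read 'c': q2 → q3
  read 'c': q3 → q2
  read 'b': q2 → q3
  read 'a': q3 → q2
  read 'd': q2 → q0
  read 'c': q0 → q2
  read 'a': q2 → q4
  read 'd': q4 → q4
  read 'd': q4 → q4
  read 'c': q4 → q6
  read 'c': q6 → q5
  end q5, rejected
w4:
  start at q3
  read 'd': q3 → q6
  read 'b': q6 → q0
  read 'b': q0 → q4
  read 'a': q4 → q4
  read 'b': q4 → q4
  read 'b': q4 → q4
  read 'c': q4 → q6
  read 'd': q6 → q4
  read 'd': q4 → q4
  read 'b': q4 → q4
  read 'd': q4 → q4
  read 'c': q4 → q6
  read 'c': q6 → q5
  read 'a': q5 → q0
  read 'a': q0 → q6
  read 'c': q6 → q5
  read 'b': q5 → q1
  read 'd': q1 → q3
  read 'c': q3 → q2
  read 'c': q2 → q3
  read 'b': q3 → q4
  read 'd': q4 → q4
  read 'b': q4 → q4
  read 'a': q4 → q4
  read 'b': q4 → q4
  end q4, accepted
w5:
  start at q3
  read 'c': q3 → q2
  read 'd': q2 → q0
  read 'd': q0 → q5
  read 'c': q5 → q5
  read 'a': q5 → q0
  read 'b': q0 → q4
  read 'a': q4 → q4
  read 'a': q4 → q4
  read 'c': q4 → q6
  read 'd': q6 → q4
  read 'b': q4 → q4
  read 'b': q4 → q4
  read 'c': q4 → q6
  read 'a': q6 → q6
  read 'c': q6 → q5
  read 'a': q5 → q0
  read 'd': q0 → q5
  read 'b': q5 → q1
  read 'd': q1 → q3
  read 'c': q3 → q2
  read 'a': q2 → q4
  read 'b': q4 → q4
  end q4, accepted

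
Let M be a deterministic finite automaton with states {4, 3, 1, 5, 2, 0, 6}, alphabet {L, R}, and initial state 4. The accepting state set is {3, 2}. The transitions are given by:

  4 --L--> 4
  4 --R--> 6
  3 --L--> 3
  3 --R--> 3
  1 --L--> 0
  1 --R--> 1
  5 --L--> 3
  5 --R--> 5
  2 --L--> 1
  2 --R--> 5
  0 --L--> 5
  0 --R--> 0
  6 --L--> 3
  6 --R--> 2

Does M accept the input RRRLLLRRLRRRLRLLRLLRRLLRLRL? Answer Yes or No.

Yes

start at 4
read 'R': 4 → 6
read 'R': 6 → 2
read 'R': 2 → 5
read 'L': 5 → 3
read 'L': 3 → 3
read 'L': 3 → 3
read 'R': 3 → 3
read 'R': 3 → 3
read 'L': 3 → 3
read 'R': 3 → 3
read 'R': 3 → 3
read 'R': 3 → 3
read 'L': 3 → 3
read 'R': 3 → 3
read 'L': 3 → 3
read 'L': 3 → 3
read 'R': 3 → 3
read 'L': 3 → 3
read 'L': 3 → 3
read 'R': 3 → 3
read 'R': 3 → 3
read 'L': 3 → 3
read 'L': 3 → 3
read 'R': 3 → 3
read 'L': 3 → 3
read 'R': 3 → 3
read 'L': 3 → 3
End state 3 is accepting.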